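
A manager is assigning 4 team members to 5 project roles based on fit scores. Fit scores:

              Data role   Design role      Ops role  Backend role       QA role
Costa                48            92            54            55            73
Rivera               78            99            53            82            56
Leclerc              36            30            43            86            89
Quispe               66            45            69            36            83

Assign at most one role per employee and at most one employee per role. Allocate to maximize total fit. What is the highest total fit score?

Optimal: Costa→Design role (92 pts), Rivera→Data role (78 pts), Leclerc→Backend role (86 pts), Quispe→QA role (83 pts) — total 92+78+86+83 = 339 pts.
Next-best assignment: Costa→Design role, Rivera→Backend role, Leclerc→QA role, Quispe→Ops role = 332 pts.

Max total: 339 pts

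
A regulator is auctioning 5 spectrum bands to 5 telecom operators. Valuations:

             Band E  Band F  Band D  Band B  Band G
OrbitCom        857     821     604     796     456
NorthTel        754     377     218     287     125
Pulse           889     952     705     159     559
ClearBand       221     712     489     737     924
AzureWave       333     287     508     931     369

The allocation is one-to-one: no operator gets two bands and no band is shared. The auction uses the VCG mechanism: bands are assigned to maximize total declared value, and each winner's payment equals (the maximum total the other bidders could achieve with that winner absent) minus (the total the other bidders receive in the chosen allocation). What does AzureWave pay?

Efficient allocation: OrbitCom→Band D ($604M), NorthTel→Band E ($754M), Pulse→Band F ($952M), ClearBand→Band G ($924M), AzureWave→Band B ($931M); total welfare W = $4165M.
AzureWave receives Band B at value $931M, so the others get W − 931 = $3234M.
Without AzureWave: best allocation of the remaining 4 bidders over all 5 bands is OrbitCom→Band B ($796M), NorthTel→Band E ($754M), Pulse→Band F ($952M), ClearBand→Band G ($924M), total $3426M.
VCG payment = (others' best without AzureWave) − (others' welfare with AzureWave) = 3426 − 3234 = $192M.

AzureWave pays $192M.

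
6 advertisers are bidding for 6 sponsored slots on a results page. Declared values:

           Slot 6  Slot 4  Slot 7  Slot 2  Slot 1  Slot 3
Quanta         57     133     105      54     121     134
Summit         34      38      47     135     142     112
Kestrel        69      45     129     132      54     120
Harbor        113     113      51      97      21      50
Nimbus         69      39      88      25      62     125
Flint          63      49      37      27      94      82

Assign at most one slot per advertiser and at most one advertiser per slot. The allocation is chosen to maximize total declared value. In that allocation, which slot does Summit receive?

Summit receives Slot 2.

Optimal: Quanta→Slot 4 ($133), Summit→Slot 2 ($135), Kestrel→Slot 7 ($129), Harbor→Slot 6 ($113), Nimbus→Slot 3 ($125), Flint→Slot 1 ($94) — total 133+135+129+113+125+94 = $729.
Row-greedy (each advertiser in turn takes its best remaining slot) gives $658, worse by 71.
Swapping Flint↔Nimbus (Flint→Slot 3 $82, Nimbus→Slot 1 $62) loses 75.
Summit's own top slot is Slot 1 ($142), but forcing Summit→Slot 1 and reassigning the rest optimally gives only $690 — worse by 39.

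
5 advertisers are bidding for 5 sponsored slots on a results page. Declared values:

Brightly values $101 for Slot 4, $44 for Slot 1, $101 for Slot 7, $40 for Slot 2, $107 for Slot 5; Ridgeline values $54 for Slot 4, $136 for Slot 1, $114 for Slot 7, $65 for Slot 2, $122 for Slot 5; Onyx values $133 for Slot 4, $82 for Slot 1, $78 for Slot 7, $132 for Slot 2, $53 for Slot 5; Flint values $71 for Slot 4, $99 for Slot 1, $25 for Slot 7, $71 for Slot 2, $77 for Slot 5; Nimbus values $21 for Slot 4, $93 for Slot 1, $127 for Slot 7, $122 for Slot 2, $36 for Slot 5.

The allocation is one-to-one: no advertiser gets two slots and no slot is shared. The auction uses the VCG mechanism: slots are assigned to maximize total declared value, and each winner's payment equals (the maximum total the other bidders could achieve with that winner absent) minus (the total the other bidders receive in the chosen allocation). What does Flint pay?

Flint pays $21.

Efficient allocation: Brightly→Slot 4 ($101), Ridgeline→Slot 5 ($122), Onyx→Slot 2 ($132), Flint→Slot 1 ($99), Nimbus→Slot 7 ($127); total welfare W = $581.
Flint receives Slot 1 at value $99, so the others get W − 99 = $482.
Without Flint: best allocation of the remaining 4 bidders over all 5 slots is Brightly→Slot 5 ($107), Ridgeline→Slot 1 ($136), Onyx→Slot 4 ($133), Nimbus→Slot 7 ($127), total $503.
VCG payment = (others' best without Flint) − (others' welfare with Flint) = 503 − 482 = $21.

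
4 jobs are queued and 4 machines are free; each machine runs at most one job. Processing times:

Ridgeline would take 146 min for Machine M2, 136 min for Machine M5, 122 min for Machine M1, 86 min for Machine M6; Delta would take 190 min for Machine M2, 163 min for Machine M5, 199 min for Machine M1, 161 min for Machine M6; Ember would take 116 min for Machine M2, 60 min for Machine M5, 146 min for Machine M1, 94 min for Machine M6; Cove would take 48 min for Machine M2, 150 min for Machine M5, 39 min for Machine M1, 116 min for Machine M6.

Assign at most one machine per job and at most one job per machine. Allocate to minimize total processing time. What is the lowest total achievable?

This is a one-to-one assignment (minimum-cost bipartite matching).
Optimal: Ridgeline→Machine M6 (86 min), Delta→Machine M2 (190 min), Ember→Machine M5 (60 min), Cove→Machine M1 (39 min) — total 86+190+60+39 = 375 min.
Row-greedy (each job in turn takes its cheapest remaining machine) gives 404 min, worse by 29.
Next-best assignment: Ridgeline→Machine M1, Delta→Machine M6, Ember→Machine M5, Cove→Machine M2 = 391 min.

Min total: 375 min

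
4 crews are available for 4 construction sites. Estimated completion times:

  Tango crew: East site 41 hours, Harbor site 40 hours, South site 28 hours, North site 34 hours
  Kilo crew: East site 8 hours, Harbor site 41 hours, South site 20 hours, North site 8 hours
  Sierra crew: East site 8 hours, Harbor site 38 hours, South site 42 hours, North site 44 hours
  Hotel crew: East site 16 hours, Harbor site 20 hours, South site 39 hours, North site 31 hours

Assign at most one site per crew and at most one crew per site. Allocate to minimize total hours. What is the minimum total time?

Minimum total: 64 hours

This is the linear assignment problem.
Optimal: Tango crew→South site (28 hours), Kilo crew→North site (8 hours), Sierra crew→East site (8 hours), Hotel crew→Harbor site (20 hours) — total 28+8+8+20 = 64 hours.
Min-entry greedy (repeatedly take the single cheapest remaining cell) gives 100 hours, worse by 36.
Every other assignment is strictly worse.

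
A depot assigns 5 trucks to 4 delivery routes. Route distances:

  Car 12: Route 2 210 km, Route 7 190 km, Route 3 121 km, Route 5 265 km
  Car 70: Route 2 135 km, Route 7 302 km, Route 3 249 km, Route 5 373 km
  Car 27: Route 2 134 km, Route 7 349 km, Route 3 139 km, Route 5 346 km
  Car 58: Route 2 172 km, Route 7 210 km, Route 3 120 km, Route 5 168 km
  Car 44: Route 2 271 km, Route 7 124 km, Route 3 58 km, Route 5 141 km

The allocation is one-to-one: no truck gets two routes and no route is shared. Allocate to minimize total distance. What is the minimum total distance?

Minimum total: 547 km

Optimal: Car 27→Route 2 (134 km), Car 44→Route 7 (124 km), Car 12→Route 3 (121 km), Car 58→Route 5 (168 km) — total 134+124+121+168 = 547 km.
Column-greedy (each route in turn goes to its cheapest remaining truck) gives 643 km, worse by 96.
Swapping Car 58↔Car 44 (Car 58→Route 7 210 km, Car 44→Route 5 141 km) adds 59.
Every other assignment is strictly worse.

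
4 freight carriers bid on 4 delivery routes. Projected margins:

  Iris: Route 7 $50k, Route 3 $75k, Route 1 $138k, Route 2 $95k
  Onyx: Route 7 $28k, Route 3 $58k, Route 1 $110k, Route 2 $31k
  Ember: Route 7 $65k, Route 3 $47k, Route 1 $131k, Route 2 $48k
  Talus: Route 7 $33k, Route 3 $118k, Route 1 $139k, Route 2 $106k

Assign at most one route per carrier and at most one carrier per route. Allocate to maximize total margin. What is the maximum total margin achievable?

Maximum total: $388k

Optimal: Iris→Route 2 ($95k), Onyx→Route 1 ($110k), Ember→Route 7 ($65k), Talus→Route 3 ($118k) — total 95+110+65+118 = $388k.
Row-greedy (each carrier in turn takes its best remaining route) gives $367k, worse by 21.
Next-best assignment: Iris→Route 2, Onyx→Route 7, Ember→Route 1, Talus→Route 3 = $372k.
Swapping Iris↔Onyx (Iris→Route 1 $138k, Onyx→Route 2 $31k) loses 36.
Every other assignment is strictly worse.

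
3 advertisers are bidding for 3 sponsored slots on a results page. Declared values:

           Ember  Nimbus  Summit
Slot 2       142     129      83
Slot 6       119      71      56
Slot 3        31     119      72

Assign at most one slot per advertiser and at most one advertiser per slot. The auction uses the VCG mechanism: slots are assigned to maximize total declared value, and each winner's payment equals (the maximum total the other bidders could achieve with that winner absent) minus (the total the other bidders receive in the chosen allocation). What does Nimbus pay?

Efficient allocation: Ember→Slot 6 ($119), Nimbus→Slot 3 ($119), Summit→Slot 2 ($83); total welfare W = $321.
Nimbus receives Slot 3 at value $119, so the others get W − 119 = $202.
Without Nimbus: best allocation of the remaining 2 bidders over all 3 slots is Ember→Slot 2 ($142), Summit→Slot 3 ($72), total $214.
VCG payment = (others' best without Nimbus) − (others' welfare with Nimbus) = 214 − 202 = $12.

Nimbus pays $12.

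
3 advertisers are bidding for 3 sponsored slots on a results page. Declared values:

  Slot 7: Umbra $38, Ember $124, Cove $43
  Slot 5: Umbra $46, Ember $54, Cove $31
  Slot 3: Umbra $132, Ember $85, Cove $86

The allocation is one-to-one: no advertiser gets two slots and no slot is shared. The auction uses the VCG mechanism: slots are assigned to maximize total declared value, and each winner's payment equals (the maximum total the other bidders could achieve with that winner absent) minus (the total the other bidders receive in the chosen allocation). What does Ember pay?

Efficient allocation: Umbra→Slot 3 ($132), Ember→Slot 7 ($124), Cove→Slot 5 ($31); total welfare W = $287.
Ember receives Slot 7 at value $124, so the others get W − 124 = $163.
Without Ember: best allocation of the remaining 2 bidders over all 3 slots is Umbra→Slot 3 ($132), Cove→Slot 7 ($43), total $175.
VCG payment = (others' best without Ember) − (others' welfare with Ember) = 175 − 163 = $12.

Ember pays $12.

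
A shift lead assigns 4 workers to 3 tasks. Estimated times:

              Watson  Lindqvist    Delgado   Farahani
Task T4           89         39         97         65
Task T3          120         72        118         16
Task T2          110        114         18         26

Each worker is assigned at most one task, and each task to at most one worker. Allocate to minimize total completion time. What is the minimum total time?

Min total: 73 min

Optimal: Lindqvist→Task T4 (39 min), Farahani→Task T3 (16 min), Delgado→Task T2 (18 min) — total 39+16+18 = 73 min.
Row-greedy (each worker in turn takes its cheapest remaining task) gives 179 min, worse by 106.
Next-best assignment: Watson→Task T4, Farahani→Task T3, Delgado→Task T2 = 123 min.
Swapping Delgado↔Farahani (Delgado→Task T3 118 min, Farahani→Task T2 26 min) adds 110.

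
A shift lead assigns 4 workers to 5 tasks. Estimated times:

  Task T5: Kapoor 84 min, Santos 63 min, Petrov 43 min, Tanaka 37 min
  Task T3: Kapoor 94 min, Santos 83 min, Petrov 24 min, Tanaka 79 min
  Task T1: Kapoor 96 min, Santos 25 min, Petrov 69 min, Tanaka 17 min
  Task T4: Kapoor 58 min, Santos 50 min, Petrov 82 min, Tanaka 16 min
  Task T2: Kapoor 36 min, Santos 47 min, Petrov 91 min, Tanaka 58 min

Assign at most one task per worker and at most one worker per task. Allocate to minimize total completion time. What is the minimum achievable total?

Treat this as an assignment problem: match each worker to one task.
Optimal: Kapoor→Task T2 (36 min), Santos→Task T1 (25 min), Petrov→Task T3 (24 min), Tanaka→Task T4 (16 min) — total 36+25+24+16 = 101 min.
Column-greedy (each task in turn goes to its cheapest remaining worker) gives 144 min, worse by 43.
Next-best assignment: Kapoor→Task T2, Santos→Task T1, Petrov→Task T5, Tanaka→Task T4 = 120 min.
Swapping Petrov↔Kapoor (Petrov→Task T2 91 min, Kapoor→Task T3 94 min) adds 125.

Minimum total: 101 min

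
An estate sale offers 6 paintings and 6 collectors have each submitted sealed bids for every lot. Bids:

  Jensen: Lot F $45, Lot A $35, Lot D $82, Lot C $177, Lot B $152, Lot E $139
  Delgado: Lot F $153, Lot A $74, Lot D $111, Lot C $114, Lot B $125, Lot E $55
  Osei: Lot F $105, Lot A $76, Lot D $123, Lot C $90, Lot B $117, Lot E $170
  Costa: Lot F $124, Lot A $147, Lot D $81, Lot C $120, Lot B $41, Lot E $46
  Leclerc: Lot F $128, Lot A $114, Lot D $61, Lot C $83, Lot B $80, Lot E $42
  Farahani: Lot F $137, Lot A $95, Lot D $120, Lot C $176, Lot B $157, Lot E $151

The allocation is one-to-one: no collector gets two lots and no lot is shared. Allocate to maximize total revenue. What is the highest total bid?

Optimal: Jensen→Lot C ($177), Delgado→Lot D ($111), Osei→Lot E ($170), Costa→Lot A ($147), Leclerc→Lot F ($128), Farahani→Lot B ($157) — total 177+111+170+147+128+157 = $890.
Max-entry greedy (repeatedly take the single best remaining cell) gives $865, worse by 25.
Next-best assignment: Jensen→Lot B, Delgado→Lot D, Osei→Lot E, Costa→Lot A, Leclerc→Lot F, Farahani→Lot C = $884.

Maximum total: $890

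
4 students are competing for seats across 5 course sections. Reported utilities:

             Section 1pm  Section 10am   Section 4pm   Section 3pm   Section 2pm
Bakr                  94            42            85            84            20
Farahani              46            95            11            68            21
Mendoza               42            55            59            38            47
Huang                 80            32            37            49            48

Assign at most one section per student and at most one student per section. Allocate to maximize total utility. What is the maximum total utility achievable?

Max total: 318 points

This is the linear assignment problem.
Optimal: Bakr→Section 3pm (84 points), Farahani→Section 10am (95 points), Mendoza→Section 4pm (59 points), Huang→Section 1pm (80 points) — total 84+95+59+80 = 318 points.
Row-greedy (each student in turn takes its best remaining section) gives 297 points, worse by 21.
Every other assignment is strictly worse.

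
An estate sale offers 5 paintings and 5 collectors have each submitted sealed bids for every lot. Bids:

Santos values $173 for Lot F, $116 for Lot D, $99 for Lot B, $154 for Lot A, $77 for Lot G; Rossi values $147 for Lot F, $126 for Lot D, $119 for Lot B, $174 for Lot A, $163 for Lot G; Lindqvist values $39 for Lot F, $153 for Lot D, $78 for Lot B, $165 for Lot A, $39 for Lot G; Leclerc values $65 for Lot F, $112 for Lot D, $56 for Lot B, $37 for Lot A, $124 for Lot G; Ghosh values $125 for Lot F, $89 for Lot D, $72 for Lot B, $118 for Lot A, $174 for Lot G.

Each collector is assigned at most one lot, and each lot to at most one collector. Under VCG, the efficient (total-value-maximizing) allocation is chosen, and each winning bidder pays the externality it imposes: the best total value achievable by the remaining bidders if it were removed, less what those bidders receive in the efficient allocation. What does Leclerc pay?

Leclerc pays $43.

Efficient allocation: Santos→Lot F ($173), Rossi→Lot B ($119), Lindqvist→Lot A ($165), Leclerc→Lot D ($112), Ghosh→Lot G ($174); total welfare W = $743.
Leclerc receives Lot D at value $112, so the others get W − 112 = $631.
Without Leclerc: best allocation of the remaining 4 bidders over all 5 lots is Santos→Lot F ($173), Rossi→Lot A ($174), Lindqvist→Lot D ($153), Ghosh→Lot G ($174), total $674.
VCG payment = (others' best without Leclerc) − (others' welfare with Leclerc) = 674 − 631 = $43.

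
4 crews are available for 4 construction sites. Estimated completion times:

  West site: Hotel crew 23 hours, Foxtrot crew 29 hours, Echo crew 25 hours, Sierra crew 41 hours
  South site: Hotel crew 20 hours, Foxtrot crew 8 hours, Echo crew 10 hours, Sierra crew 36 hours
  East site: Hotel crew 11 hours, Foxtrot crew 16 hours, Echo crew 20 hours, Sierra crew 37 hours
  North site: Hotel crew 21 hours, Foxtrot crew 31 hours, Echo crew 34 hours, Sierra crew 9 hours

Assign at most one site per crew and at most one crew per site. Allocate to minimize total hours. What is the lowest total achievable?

Minimum total: 53 hours

Treat this as an assignment problem: match each crew to one site.
Optimal: Hotel crew→East site (11 hours), Foxtrot crew→South site (8 hours), Echo crew→West site (25 hours), Sierra crew→North site (9 hours) — total 11+8+25+9 = 53 hours.
Column-greedy (each site in turn goes to its cheapest remaining crew) gives 60 hours, worse by 7.
Next-best assignment: Hotel crew→West site, Foxtrot crew→East site, Echo crew→South site, Sierra crew→North site = 58 hours.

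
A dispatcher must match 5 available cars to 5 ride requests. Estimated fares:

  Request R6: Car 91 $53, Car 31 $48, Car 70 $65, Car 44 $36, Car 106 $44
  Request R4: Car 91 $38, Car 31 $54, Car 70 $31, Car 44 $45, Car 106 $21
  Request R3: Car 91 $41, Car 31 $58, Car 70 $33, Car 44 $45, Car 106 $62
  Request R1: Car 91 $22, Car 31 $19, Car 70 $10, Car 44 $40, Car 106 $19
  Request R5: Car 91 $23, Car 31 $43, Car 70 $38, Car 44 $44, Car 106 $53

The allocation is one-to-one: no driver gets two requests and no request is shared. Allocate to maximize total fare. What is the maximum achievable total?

Maximum total: $254

Optimal: Car 91→Request R4 ($38), Car 31→Request R3 ($58), Car 70→Request R6 ($65), Car 44→Request R1 ($40), Car 106→Request R5 ($53) — total 38+58+65+40+53 = $254.
Max-entry greedy (repeatedly take the single best remaining cell) gives $247, worse by 7.
Next-best assignment: Car 91→Request R3, Car 31→Request R4, Car 70→Request R6, Car 44→Request R1, Car 106→Request R5 = $253.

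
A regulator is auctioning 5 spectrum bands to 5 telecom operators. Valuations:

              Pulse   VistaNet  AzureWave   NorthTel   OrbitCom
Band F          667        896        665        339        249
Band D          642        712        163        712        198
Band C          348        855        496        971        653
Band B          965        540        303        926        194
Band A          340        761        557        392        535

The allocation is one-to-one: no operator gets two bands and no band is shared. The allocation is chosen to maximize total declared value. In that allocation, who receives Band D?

Optimal: Pulse→Band B ($965M), VistaNet→Band D ($712M), AzureWave→Band F ($665M), NorthTel→Band C ($971M), OrbitCom→Band A ($535M) — total 965+712+665+971+535 = $3848M.
Max-entry greedy (repeatedly take the single best remaining cell) gives $3587M, worse by 261.
Next-best assignment: Pulse→Band B, VistaNet→Band F, AzureWave→Band A, NorthTel→Band D, OrbitCom→Band C = $3783M.
Checked against all permutations: $3848M is optimal.
VistaNet's own top band is Band F ($896M), but forcing VistaNet→Band F and reassigning the rest optimally gives only $3783M — worse by 65.

VistaNet receives Band D.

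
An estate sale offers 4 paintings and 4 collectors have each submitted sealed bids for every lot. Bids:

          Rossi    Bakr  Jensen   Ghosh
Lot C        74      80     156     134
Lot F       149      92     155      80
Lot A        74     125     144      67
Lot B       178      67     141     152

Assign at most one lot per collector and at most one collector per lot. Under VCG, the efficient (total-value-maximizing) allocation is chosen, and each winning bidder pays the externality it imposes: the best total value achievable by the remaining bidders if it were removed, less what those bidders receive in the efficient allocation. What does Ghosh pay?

Ghosh pays $1.

Efficient allocation: Rossi→Lot B ($178), Bakr→Lot A ($125), Jensen→Lot F ($155), Ghosh→Lot C ($134); total welfare W = $592.
Ghosh receives Lot C at value $134, so the others get W − 134 = $458.
Without Ghosh: best allocation of the remaining 3 bidders over all 4 lots is Rossi→Lot B ($178), Bakr→Lot A ($125), Jensen→Lot C ($156), total $459.
VCG payment = (others' best without Ghosh) − (others' welfare with Ghosh) = 459 − 458 = $1.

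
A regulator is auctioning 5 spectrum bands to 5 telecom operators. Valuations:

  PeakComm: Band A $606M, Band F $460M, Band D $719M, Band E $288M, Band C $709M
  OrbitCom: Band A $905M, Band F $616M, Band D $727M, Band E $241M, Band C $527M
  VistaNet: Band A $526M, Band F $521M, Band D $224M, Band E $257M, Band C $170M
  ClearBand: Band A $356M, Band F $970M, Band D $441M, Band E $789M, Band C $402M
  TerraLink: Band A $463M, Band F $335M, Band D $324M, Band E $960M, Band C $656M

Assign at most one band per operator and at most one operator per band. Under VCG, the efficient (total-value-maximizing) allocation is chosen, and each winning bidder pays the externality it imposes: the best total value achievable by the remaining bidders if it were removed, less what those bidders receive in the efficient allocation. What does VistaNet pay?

VistaNet pays $188M.

Efficient allocation: PeakComm→Band C ($709M), OrbitCom→Band D ($727M), VistaNet→Band A ($526M), ClearBand→Band F ($970M), TerraLink→Band E ($960M); total welfare W = $3892M.
VistaNet receives Band A at value $526M, so the others get W − 526 = $3366M.
Without VistaNet: best allocation of the remaining 4 bidders over all 5 bands is PeakComm→Band D ($719M), OrbitCom→Band A ($905M), ClearBand→Band F ($970M), TerraLink→Band E ($960M), total $3554M.
VCG payment = (others' best without VistaNet) − (others' welfare with VistaNet) = 3554 − 3366 = $188M.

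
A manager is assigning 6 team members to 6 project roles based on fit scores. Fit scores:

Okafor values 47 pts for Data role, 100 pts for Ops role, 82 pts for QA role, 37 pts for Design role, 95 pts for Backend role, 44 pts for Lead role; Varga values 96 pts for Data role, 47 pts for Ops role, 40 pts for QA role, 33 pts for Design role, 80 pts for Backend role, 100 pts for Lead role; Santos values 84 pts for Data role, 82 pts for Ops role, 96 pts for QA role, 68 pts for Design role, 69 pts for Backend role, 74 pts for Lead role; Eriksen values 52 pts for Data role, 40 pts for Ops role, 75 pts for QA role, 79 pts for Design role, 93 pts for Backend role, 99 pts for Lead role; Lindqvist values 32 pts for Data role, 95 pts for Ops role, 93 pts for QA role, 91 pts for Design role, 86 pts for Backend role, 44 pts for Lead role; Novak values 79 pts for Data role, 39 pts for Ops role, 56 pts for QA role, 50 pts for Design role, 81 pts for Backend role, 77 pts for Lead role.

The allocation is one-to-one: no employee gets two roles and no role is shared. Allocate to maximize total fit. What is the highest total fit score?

Maximum total: 563 pts

Optimal: Okafor→Ops role (100 pts), Varga→Data role (96 pts), Santos→QA role (96 pts), Eriksen→Lead role (99 pts), Lindqvist→Design role (91 pts), Novak→Backend role (81 pts) — total 100+96+96+99+91+81 = 563 pts.
Row-greedy (each employee in turn takes its best remaining role) gives 559 pts, worse by 4.
Swapping Okafor↔Varga (Okafor→Data role 47 pts, Varga→Ops role 47 pts) loses 102.
No other one-to-one assignment exceeds 563 pts.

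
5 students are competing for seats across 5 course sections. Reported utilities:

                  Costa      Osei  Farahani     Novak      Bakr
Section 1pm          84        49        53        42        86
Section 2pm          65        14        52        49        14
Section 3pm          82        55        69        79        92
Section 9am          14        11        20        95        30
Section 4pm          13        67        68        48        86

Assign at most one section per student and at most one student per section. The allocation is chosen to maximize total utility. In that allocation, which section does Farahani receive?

Farahani receives Section 2pm.

Optimal: Costa→Section 1pm (84 points), Osei→Section 4pm (67 points), Farahani→Section 2pm (52 points), Novak→Section 9am (95 points), Bakr→Section 3pm (92 points) — total 84+67+52+95+92 = 390 points.
Max-entry greedy (repeatedly take the single best remaining cell) gives 353 points, worse by 37.
Next-best assignment: Costa→Section 2pm, Osei→Section 4pm, Farahani→Section 3pm, Novak→Section 9am, Bakr→Section 1pm = 382 points.
Swapping Bakr↔Osei (Bakr→Section 4pm 86 points, Osei→Section 3pm 55 points) loses 18.
No other one-to-one assignment exceeds 390 points.
Farahani's own top section is Section 3pm (69 points), but forcing Farahani→Section 3pm and reassigning the rest optimally gives only 382 points — worse by 8.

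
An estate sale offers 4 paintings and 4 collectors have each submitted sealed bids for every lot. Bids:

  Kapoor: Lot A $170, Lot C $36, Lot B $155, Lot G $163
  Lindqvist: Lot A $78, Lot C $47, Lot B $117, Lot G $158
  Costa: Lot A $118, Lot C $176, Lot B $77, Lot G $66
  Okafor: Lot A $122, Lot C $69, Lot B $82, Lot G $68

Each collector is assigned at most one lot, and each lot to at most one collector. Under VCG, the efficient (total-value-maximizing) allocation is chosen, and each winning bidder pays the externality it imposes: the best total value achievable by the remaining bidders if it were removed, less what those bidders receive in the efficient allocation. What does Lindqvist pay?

Lindqvist pays $8.

Efficient allocation: Kapoor→Lot B ($155), Lindqvist→Lot G ($158), Costa→Lot C ($176), Okafor→Lot A ($122); total welfare W = $611.
Lindqvist receives Lot G at value $158, so the others get W − 158 = $453.
Without Lindqvist: best allocation of the remaining 3 bidders over all 4 lots is Kapoor→Lot G ($163), Costa→Lot C ($176), Okafor→Lot A ($122), total $461.
VCG payment = (others' best without Lindqvist) − (others' welfare with Lindqvist) = 461 − 453 = $8.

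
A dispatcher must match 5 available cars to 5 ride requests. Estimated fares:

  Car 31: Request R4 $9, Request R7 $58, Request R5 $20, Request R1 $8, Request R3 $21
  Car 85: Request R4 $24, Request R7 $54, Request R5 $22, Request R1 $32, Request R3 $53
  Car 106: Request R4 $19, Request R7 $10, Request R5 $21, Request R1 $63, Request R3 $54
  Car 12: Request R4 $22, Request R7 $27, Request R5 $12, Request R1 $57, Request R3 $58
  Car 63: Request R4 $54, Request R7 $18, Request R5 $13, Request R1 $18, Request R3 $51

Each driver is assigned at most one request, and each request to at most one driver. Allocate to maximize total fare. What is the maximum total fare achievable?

Maximum total: $255

Optimal: Car 31→Request R7 ($58), Car 85→Request R5 ($22), Car 106→Request R1 ($63), Car 12→Request R3 ($58), Car 63→Request R4 ($54) — total 58+22+63+58+54 = $255.
Row-greedy (each driver in turn takes its best remaining request) gives $209, worse by 46.
Every other assignment is strictly worse.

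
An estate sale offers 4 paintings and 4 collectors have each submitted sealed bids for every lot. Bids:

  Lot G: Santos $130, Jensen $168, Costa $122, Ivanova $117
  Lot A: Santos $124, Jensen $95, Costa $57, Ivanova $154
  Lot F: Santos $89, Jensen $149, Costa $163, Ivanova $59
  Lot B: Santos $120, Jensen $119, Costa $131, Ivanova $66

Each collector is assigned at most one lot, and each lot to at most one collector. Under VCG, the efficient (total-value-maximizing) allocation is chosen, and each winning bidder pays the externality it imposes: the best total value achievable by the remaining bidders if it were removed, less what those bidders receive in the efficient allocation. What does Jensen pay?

Efficient allocation: Santos→Lot B ($120), Jensen→Lot G ($168), Costa→Lot F ($163), Ivanova→Lot A ($154); total welfare W = $605.
Jensen receives Lot G at value $168, so the others get W − 168 = $437.
Without Jensen: best allocation of the remaining 3 bidders over all 4 lots is Santos→Lot G ($130), Costa→Lot F ($163), Ivanova→Lot A ($154), total $447.
VCG payment = (others' best without Jensen) − (others' welfare with Jensen) = 447 − 437 = $10.

Jensen pays $10.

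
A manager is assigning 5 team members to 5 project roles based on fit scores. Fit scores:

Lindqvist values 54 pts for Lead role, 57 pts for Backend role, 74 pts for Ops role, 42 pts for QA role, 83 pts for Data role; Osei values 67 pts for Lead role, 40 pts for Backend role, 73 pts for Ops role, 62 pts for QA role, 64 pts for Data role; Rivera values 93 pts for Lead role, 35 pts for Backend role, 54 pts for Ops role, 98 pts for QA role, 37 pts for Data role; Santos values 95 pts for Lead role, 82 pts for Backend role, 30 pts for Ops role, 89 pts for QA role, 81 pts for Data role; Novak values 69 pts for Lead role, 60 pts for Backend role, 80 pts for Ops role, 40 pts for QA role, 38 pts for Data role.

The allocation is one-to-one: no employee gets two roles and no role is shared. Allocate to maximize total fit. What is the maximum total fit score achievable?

Maximum total: 410 pts

Optimal: Lindqvist→Data role (83 pts), Osei→Lead role (67 pts), Rivera→QA role (98 pts), Santos→Backend role (82 pts), Novak→Ops role (80 pts) — total 83+67+98+82+80 = 410 pts.
Max-entry greedy (repeatedly take the single best remaining cell) gives 396 pts, worse by 14.
Next-best assignment: Lindqvist→Data role, Osei→Ops role, Rivera→QA role, Santos→Lead role, Novak→Backend role = 409 pts.
Swapping Novak↔Rivera (Novak→QA role 40 pts, Rivera→Ops role 54 pts) loses 84.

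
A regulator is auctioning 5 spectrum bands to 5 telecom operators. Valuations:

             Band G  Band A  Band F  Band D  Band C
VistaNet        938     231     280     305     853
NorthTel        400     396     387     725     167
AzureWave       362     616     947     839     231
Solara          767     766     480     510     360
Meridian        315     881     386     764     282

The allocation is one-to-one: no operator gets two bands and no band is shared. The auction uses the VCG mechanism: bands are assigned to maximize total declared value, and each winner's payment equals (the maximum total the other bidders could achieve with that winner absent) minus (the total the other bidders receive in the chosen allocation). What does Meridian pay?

Meridian pays $84M.

Efficient allocation: VistaNet→Band C ($853M), NorthTel→Band D ($725M), AzureWave→Band F ($947M), Solara→Band G ($767M), Meridian→Band A ($881M); total welfare W = $4173M.
Meridian receives Band A at value $881M, so the others get W − 881 = $3292M.
Without Meridian: best allocation of the remaining 4 bidders over all 5 bands is VistaNet→Band G ($938M), NorthTel→Band D ($725M), AzureWave→Band F ($947M), Solara→Band A ($766M), total $3376M.
VCG payment = (others' best without Meridian) − (others' welfare with Meridian) = 3376 − 3292 = $84M.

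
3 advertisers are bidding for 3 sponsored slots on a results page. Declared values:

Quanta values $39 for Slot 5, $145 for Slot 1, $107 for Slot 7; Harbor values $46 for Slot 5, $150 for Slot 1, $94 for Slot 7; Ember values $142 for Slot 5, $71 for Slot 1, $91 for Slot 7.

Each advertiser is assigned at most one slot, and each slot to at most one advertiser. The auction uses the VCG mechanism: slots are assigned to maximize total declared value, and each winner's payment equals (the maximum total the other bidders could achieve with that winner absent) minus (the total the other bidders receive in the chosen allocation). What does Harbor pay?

Harbor pays $38.

Efficient allocation: Quanta→Slot 7 ($107), Harbor→Slot 1 ($150), Ember→Slot 5 ($142); total welfare W = $399.
Harbor receives Slot 1 at value $150, so the others get W − 150 = $249.
Without Harbor: best allocation of the remaining 2 bidders over all 3 slots is Quanta→Slot 1 ($145), Ember→Slot 5 ($142), total $287.
VCG payment = (others' best without Harbor) − (others' welfare with Harbor) = 287 − 249 = $38.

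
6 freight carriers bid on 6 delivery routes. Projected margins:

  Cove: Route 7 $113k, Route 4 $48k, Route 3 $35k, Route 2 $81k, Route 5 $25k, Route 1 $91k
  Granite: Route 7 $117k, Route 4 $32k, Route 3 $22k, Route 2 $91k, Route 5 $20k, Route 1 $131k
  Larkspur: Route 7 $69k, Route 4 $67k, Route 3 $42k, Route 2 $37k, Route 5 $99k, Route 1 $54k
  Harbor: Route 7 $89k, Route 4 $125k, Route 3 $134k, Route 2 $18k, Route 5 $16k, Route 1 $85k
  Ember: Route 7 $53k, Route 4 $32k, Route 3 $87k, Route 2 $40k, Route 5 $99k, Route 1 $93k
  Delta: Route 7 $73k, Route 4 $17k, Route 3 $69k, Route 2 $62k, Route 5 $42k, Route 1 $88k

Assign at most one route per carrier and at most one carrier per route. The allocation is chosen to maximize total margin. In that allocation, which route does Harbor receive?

Treat this as an assignment problem: match each carrier to one route.
Optimal: Cove→Route 7 ($113k), Granite→Route 1 ($131k), Larkspur→Route 5 ($99k), Harbor→Route 4 ($125k), Ember→Route 3 ($87k), Delta→Route 2 ($62k) — total 113+131+99+125+87+62 = $617k.
Max-entry greedy (repeatedly take the single best remaining cell) gives $571k, worse by 46.
Swapping Cove↔Granite (Cove→Route 1 $91k, Granite→Route 7 $117k) loses 36.
Harbor's own top route is Route 3 ($134k), but forcing Harbor→Route 3 and reassigning the rest optimally gives only $606k — worse by 11.

Harbor receives Route 4.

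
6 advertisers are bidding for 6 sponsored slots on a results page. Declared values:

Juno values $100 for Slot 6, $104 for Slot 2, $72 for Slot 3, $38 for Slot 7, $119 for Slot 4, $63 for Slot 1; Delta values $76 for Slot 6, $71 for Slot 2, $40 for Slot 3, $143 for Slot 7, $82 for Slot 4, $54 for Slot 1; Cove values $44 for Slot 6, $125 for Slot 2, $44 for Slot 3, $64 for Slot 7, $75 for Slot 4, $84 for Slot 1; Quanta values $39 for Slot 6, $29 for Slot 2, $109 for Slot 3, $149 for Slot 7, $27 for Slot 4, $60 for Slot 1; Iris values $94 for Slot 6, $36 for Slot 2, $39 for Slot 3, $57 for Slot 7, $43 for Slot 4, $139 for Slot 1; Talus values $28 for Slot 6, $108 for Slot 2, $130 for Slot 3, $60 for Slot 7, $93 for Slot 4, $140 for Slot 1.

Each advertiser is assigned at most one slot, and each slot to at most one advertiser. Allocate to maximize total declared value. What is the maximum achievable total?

Optimal: Juno→Slot 4 ($119), Delta→Slot 6 ($76), Cove→Slot 2 ($125), Quanta→Slot 7 ($149), Iris→Slot 1 ($139), Talus→Slot 3 ($130) — total 119+76+125+149+139+130 = $738.
Next-best assignment: Juno→Slot 4, Delta→Slot 7, Cove→Slot 2, Quanta→Slot 3, Iris→Slot 6, Talus→Slot 1 = $730.

Maximum total: $738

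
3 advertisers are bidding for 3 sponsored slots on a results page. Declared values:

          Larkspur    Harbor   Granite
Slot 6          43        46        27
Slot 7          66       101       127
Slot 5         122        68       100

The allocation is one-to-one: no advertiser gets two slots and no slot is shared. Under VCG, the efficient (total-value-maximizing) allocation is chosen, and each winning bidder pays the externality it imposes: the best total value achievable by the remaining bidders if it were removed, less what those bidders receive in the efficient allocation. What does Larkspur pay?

Efficient allocation: Larkspur→Slot 5 ($122), Harbor→Slot 6 ($46), Granite→Slot 7 ($127); total welfare W = $295.
Larkspur receives Slot 5 at value $122, so the others get W − 122 = $173.
Without Larkspur: best allocation of the remaining 2 bidders over all 3 slots is Harbor→Slot 7 ($101), Granite→Slot 5 ($100), total $201.
VCG payment = (others' best without Larkspur) − (others' welfare with Larkspur) = 201 − 173 = $28.

Larkspur pays $28.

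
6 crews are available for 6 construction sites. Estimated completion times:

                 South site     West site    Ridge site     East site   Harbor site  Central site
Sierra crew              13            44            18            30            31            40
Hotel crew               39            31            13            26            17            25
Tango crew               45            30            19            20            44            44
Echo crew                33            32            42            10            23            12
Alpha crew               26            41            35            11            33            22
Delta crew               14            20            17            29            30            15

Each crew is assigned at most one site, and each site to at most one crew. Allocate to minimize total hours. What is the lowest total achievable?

Optimal: Sierra crew→South site (13 hours), Hotel crew→Harbor site (17 hours), Tango crew→Ridge site (19 hours), Echo crew→Central site (12 hours), Alpha crew→East site (11 hours), Delta crew→West site (20 hours) — total 13+17+19+12+11+20 = 92 hours.
Min-entry greedy (repeatedly take the single cheapest remaining cell) gives 114 hours, worse by 22.
Next-best assignment: Sierra crew→South site, Hotel crew→Harbor site, Tango crew→West site, Echo crew→Central site, Alpha crew→East site, Delta crew→Ridge site = 100 hours.
No other one-to-one assignment undercuts 92 hours.

Min total: 92 hours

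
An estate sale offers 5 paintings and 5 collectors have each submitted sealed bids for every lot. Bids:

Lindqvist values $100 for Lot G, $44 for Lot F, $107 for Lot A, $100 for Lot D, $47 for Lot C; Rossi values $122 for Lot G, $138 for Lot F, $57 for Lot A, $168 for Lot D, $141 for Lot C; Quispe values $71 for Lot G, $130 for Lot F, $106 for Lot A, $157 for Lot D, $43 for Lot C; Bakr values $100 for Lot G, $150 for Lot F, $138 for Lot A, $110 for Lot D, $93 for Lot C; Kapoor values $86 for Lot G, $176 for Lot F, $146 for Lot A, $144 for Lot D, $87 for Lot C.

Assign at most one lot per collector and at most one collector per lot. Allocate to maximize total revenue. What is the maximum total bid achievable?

Optimal: Lindqvist→Lot G ($100), Rossi→Lot C ($141), Quispe→Lot D ($157), Bakr→Lot A ($138), Kapoor→Lot F ($176) — total 100+141+157+138+176 = $712.
Column-greedy (each lot in turn goes to its best remaining collector) gives $640, worse by 72.

Maximum total: $712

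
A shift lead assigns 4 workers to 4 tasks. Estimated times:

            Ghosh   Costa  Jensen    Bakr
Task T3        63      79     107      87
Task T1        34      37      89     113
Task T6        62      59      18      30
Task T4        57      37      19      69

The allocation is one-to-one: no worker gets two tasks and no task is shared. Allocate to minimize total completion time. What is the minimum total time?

Minimum total: 149 min

Treat this as an assignment problem: match each worker to one task.
Optimal: Ghosh→Task T3 (63 min), Costa→Task T1 (37 min), Jensen→Task T4 (19 min), Bakr→Task T6 (30 min) — total 63+37+19+30 = 149 min.
Row-greedy (each worker in turn takes its cheapest remaining task) gives 176 min, worse by 27.
Next-best assignment: Ghosh→Task T1, Costa→Task T3, Jensen→Task T4, Bakr→Task T6 = 162 min.
Swapping Bakr↔Ghosh (Bakr→Task T3 87 min, Ghosh→Task T6 62 min) adds 56.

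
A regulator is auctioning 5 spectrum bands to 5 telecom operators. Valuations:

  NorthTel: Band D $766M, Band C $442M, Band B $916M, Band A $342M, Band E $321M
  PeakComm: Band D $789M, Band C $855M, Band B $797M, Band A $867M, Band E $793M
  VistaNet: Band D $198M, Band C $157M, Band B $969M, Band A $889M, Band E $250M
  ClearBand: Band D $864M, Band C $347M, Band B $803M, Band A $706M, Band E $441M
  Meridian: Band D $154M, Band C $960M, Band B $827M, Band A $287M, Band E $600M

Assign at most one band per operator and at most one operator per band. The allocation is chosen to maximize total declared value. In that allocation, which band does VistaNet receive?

VistaNet receives Band A.

Treat this as an assignment problem: match each operator to one band.
Optimal: NorthTel→Band B ($916M), PeakComm→Band E ($793M), VistaNet→Band A ($889M), ClearBand→Band D ($864M), Meridian→Band C ($960M) — total 916+793+889+864+960 = $4422M.
Next-best assignment: NorthTel→Band D, PeakComm→Band E, VistaNet→Band A, ClearBand→Band B, Meridian→Band C = $4211M.
VistaNet's own top band is Band B ($969M), but forcing VistaNet→Band B and reassigning the rest optimally gives only $4194M — worse by 228.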